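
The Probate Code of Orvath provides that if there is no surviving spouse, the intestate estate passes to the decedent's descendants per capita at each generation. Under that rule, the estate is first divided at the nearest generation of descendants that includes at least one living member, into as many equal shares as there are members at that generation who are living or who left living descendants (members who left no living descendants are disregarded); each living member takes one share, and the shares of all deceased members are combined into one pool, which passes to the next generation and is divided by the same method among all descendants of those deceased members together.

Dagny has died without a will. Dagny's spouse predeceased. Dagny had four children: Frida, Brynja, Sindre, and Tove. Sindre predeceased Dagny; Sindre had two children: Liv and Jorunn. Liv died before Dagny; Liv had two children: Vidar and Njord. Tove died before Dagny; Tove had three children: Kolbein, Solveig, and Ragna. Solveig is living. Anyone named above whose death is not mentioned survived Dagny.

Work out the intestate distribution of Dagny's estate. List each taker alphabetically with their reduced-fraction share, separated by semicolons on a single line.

There is no surviving spouse, so the entire estate passes to Dagny's descendants per capita at each generation.
At generation 1 (Frida, Brynja, Sindre, Tove) there are 4 shares of (1)/4 = 1/4 each.
Living: Frida and Brynja — each takes 1/4.
Deceased: Sindre and Tove. Their combined 1/2 is pooled and carried to generation 2.
At generation 2 (Liv, Jorunn, Kolbein, Solveig, Ragna) there are 5 shares of (1/2)/5 = 1/10 each.
Living: Jorunn, Kolbein, Solveig, and Ragna — each takes 1/10.
Deceased: Liv. That 1/10 share is carried to generation 3.
At generation 3 (Vidar, Njord) there are 2 shares of (1/10)/2 = 1/20 each.
Living: Vidar and Njord — each takes 1/20.

Brynja 1/4; Frida 1/4; Jorunn 1/10; Kolbein 1/10; Njord 1/20; Ragna 1/10; Solveig 1/10; Vidar 1/20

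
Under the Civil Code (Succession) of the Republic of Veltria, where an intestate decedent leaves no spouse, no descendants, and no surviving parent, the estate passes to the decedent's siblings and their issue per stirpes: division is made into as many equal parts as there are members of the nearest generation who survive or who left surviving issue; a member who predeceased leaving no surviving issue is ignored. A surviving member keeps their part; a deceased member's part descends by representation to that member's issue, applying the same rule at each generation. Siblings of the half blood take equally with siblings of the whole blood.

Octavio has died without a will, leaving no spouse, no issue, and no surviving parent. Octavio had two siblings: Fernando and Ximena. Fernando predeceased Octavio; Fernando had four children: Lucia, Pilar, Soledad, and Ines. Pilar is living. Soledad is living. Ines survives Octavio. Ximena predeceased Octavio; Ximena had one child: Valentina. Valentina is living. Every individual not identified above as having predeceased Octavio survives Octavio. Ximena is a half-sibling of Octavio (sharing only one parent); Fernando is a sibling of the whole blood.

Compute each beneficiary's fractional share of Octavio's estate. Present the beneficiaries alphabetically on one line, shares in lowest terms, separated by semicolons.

No spouse, descendants, or parent survives, so the estate passes to Octavio's siblings per stirpes.
Half-blood and whole-blood siblings take equally under the stated rule.
The estate is divided into 2 equal shares of 1/2 among Fernando, Ximena.
Fernando predeceased; the 1/2 allotted to Fernando's branch passes to Fernando's issue by representation.
The 1/2 is divided into 4 equal shares of 1/8 among Lucia, Pilar, Soledad, Ines.
Lucia is living and takes 1/8.
Pilar is living and takes 1/8.
Soledad is living and takes 1/8.
Ines is living and takes 1/8.
Ximena predeceased; the 1/2 allotted to Ximena's branch passes to Ximena's issue by representation.
Valentina is the sole taker at this level and receives the full 1/2.

Ines 1/8; Lucia 1/8; Pilar 1/8; Soledad 1/8; Valentina 1/2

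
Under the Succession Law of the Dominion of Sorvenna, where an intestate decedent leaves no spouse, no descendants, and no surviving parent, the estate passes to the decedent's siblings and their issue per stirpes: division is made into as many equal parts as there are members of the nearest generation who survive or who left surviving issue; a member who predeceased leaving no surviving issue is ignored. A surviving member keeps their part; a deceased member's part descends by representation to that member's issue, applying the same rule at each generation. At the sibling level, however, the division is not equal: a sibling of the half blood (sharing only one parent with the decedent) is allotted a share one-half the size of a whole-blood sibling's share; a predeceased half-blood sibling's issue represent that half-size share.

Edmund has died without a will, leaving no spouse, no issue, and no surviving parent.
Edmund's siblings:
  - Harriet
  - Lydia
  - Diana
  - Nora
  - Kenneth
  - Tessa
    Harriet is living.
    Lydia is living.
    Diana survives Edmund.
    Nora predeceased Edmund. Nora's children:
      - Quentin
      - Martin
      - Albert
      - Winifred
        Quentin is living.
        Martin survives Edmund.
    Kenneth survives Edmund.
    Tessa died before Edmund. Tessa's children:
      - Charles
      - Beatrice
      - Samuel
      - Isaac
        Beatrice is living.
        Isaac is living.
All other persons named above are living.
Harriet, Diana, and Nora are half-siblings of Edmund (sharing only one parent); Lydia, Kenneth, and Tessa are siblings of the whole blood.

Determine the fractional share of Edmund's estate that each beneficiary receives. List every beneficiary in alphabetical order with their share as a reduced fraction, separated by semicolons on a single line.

No spouse, descendants, or parent survives, so the estate passes to Edmund's siblings per stirpes.
Half-blood siblings count for one-half the weight of whole-blood siblings at the initial division.
Dividing 1 in proportion to weights (total weight 9/2): Harriet (weight 1/2) → 1/9; Lydia (weight 1) → 2/9; Diana (weight 1/2) → 1/9; Nora (weight 1/2) → 1/9; Kenneth (weight 1) → 2/9; Tessa (weight 1) → 2/9.
Harriet is living and takes 1/9.
Lydia is living and takes 2/9.
Diana is living and takes 1/9.
Nora predeceased; the 1/9 allotted to Nora's branch passes to Nora's issue by representation.
The 1/9 is divided into 4 equal shares of 1/36 among Quentin, Martin, Albert, Winifred.
Quentin is living and takes 1/36.
Martin is living and takes 1/36.
Albert is living and takes 1/36.
Winifred is living and takes 1/36.
Kenneth is living and takes 2/9.
Tessa predeceased; the 2/9 allotted to Tessa's branch passes to Tessa's issue by representation.
The 2/9 is divided into 4 equal shares of 1/18 among Charles, Beatrice, Samuel, Isaac.
Charles is living and takes 1/18.
Beatrice is living and takes 1/18.
Samuel is living and takes 1/18.
Isaac is living and takes 1/18.

Albert 1/36; Beatrice 1/18; Charles 1/18; Diana 1/9; Harriet 1/9; Isaac 1/18; Kenneth 2/9; Lydia 2/9; Martin 1/36; Quentin 1/36; Samuel 1/18; Winifred 1/36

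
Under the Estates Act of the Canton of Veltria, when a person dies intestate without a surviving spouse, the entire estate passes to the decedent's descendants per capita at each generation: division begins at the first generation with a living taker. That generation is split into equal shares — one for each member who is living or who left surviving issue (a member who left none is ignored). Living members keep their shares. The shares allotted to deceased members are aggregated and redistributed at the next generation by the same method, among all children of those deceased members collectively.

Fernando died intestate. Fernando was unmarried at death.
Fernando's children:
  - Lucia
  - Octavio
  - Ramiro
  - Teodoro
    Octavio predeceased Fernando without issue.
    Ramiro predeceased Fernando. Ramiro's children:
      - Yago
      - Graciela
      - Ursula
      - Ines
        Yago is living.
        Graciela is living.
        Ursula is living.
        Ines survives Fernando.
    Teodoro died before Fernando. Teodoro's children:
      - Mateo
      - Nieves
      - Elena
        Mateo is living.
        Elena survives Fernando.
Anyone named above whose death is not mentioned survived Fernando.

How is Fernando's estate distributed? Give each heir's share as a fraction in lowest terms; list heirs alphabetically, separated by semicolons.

Elena 2/21; Graciela 2/21; Ines 2/21; Lucia 1/3; Mateo 2/21; Nieves 2/21; Ursula 2/21; Yago 2/21

There is no surviving spouse, so the entire estate passes to Fernando's descendants per capita at each generation.
At generation 1 (Lucia, Ramiro, Teodoro) there are 3 shares of (1)/3 = 1/3 each.
Living: Lucia — each takes 1/3.
Deceased: Ramiro and Teodoro. Their combined 2/3 is pooled and carried to generation 2.
At generation 2 (Yago, Graciela, Ursula, Ines, Mateo, Nieves, Elena) there are 7 shares of (2/3)/7 = 2/21 each.
Living: Yago, Graciela, Ursula, Ines, Mateo, Nieves, and Elena — each takes 2/21.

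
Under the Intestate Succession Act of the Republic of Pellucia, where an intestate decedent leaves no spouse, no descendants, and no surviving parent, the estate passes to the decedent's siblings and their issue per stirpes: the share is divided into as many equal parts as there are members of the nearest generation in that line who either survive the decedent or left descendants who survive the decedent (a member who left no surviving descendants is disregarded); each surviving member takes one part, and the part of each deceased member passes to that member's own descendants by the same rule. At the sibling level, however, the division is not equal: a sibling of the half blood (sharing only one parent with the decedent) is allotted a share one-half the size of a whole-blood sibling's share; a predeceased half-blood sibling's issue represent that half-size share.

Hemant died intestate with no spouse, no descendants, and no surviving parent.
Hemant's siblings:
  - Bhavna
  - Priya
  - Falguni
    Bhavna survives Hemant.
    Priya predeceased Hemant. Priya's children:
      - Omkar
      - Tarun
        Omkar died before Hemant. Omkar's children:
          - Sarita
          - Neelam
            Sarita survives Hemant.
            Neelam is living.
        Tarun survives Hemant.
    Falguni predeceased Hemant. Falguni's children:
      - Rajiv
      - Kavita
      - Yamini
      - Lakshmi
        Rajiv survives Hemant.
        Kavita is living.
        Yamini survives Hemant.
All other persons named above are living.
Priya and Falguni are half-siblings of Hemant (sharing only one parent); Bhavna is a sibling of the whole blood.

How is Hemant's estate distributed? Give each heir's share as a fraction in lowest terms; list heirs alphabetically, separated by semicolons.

Bhavna 1/2; Kavita 1/16; Lakshmi 1/16; Neelam 1/16; Rajiv 1/16; Sarita 1/16; Tarun 1/8; Yamini 1/16

No spouse, descendants, or parent survives, so the estate passes to Hemant's siblings per stirpes.
Half-blood siblings count for one-half the weight of whole-blood siblings at the initial division.
Dividing 1 in proportion to weights (total weight 2): Bhavna (weight 1) → 1/2; Priya (weight 1/2) → 1/4; Falguni (weight 1/2) → 1/4.
Bhavna is living and takes 1/2.
Priya predeceased; the 1/4 allotted to Priya's branch passes to Priya's issue by representation.
The 1/4 is divided into 2 equal shares of 1/8 among Omkar, Tarun.
Omkar predeceased; the 1/8 allotted to Omkar's branch passes to Omkar's issue by representation.
The 1/8 is divided into 2 equal shares of 1/16 among Sarita, Neelam.
Sarita is living and takes 1/16.
Neelam is living and takes 1/16.
Tarun is living and takes 1/8.
Falguni predeceased; the 1/4 allotted to Falguni's branch passes to Falguni's issue by representation.
The 1/4 is divided into 4 equal shares of 1/16 among Rajiv, Kavita, Yamini, Lakshmi.
Rajiv is living and takes 1/16.
Kavita is living and takes 1/16.
Yamini is living and takes 1/16.
Lakshmi is living and takes 1/16.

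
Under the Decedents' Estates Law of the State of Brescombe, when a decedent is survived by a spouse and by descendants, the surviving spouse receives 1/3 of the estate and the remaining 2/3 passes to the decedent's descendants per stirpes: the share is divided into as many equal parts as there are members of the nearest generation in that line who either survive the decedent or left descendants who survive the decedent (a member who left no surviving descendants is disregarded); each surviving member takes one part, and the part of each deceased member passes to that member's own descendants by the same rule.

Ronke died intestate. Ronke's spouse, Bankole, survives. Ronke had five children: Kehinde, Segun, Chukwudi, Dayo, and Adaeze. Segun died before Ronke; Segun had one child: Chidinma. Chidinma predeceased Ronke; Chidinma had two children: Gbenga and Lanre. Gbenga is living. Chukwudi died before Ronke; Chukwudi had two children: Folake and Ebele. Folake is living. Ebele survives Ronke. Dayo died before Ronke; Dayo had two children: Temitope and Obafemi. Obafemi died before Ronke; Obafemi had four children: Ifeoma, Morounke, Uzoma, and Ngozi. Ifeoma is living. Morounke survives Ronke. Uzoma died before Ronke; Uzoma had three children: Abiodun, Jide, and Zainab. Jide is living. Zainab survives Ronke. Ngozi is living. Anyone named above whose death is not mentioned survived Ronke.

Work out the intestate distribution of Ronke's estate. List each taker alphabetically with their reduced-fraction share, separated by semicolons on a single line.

Abiodun 1/180; Adaeze 2/15; Bankole 1/3; Ebele 1/15; Folake 1/15; Gbenga 1/15; Ifeoma 1/60; Jide 1/180; Kehinde 2/15; Lanre 1/15; Morounke 1/60; Ngozi 1/60; Temitope 1/15; Zainab 1/180

Bankole, as surviving spouse, takes 1/3.
The remaining 2/3 passes to Ronke's descendants per stirpes.
The 2/3 is divided into 5 equal shares of 2/15 among Kehinde, Segun, Chukwudi, Dayo, Adaeze.
Kehinde is living and takes 2/15.
Segun predeceased; the 2/15 allotted to Segun's branch passes to Segun's issue by representation.
Chidinma's line is the sole branch at this level, so the full 2/15 passes to Chidinma's issue by representation.
The 2/15 is divided into 2 equal shares of 1/15 among Gbenga, Lanre.
Gbenga is living and takes 1/15.
Lanre is living and takes 1/15.
Chukwudi predeceased; the 2/15 allotted to Chukwudi's branch passes to Chukwudi's issue by representation.
The 2/15 is divided into 2 equal shares of 1/15 among Folake, Ebele.
Folake is living and takes 1/15.
Ebele is living and takes 1/15.
Dayo predeceased; the 2/15 allotted to Dayo's branch passes to Dayo's issue by representation.
The 2/15 is divided into 2 equal shares of 1/15 among Temitope, Obafemi.
Temitope is living and takes 1/15.
Obafemi predeceased; the 1/15 allotted to Obafemi's branch passes to Obafemi's issue by representation.
The 1/15 is divided into 4 equal shares of 1/60 among Ifeoma, Morounke, Uzoma, Ngozi.
Ifeoma is living and takes 1/60.
Morounke is living and takes 1/60.
Uzoma predeceased; the 1/60 allotted to Uzoma's branch passes to Uzoma's issue by representation.
The 1/60 is divided into 3 equal shares of 1/180 among Abiodun, Jide, Zainab.
Abiodun is living and takes 1/180.
Jide is living and takes 1/180.
Zainab is living and takes 1/180.
Ngozi is living and takes 1/60.
Adaeze is living and takes 2/15.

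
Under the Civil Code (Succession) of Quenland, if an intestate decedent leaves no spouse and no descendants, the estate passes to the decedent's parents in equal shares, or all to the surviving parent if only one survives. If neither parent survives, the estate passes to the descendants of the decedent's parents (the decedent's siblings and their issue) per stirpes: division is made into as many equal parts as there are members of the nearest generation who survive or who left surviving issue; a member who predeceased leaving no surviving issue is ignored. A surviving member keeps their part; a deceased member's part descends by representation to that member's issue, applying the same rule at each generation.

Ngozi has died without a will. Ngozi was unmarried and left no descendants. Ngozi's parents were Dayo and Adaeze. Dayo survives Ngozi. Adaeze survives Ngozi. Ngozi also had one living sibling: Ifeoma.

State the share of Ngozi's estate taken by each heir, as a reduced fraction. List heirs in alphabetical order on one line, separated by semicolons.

Both parents survive, so Dayo and Adaeze each take 1/2. The siblings take nothing because a surviving parent has priority.

Adaeze 1/2; Dayo 1/2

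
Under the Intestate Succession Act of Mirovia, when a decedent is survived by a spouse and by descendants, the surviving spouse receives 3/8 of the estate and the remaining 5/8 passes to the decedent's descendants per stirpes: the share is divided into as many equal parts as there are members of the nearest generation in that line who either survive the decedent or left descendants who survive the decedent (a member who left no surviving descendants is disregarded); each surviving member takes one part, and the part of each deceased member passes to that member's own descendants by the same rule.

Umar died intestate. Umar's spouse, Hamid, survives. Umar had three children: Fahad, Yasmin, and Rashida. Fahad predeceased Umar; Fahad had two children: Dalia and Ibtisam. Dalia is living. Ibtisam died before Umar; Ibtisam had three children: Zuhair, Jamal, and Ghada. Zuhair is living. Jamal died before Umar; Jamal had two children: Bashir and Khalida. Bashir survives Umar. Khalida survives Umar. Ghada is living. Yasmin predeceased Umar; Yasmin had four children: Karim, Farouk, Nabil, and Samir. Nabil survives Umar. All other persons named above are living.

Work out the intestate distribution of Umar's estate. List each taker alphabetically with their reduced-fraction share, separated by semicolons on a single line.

Hamid, as surviving spouse, takes 3/8.
The remaining 5/8 passes to Umar's descendants per stirpes.
The 5/8 is divided into 3 equal shares of 5/24 among Fahad, Yasmin, Rashida.
Fahad predeceased; the 5/24 allotted to Fahad's branch passes to Fahad's issue by representation.
The 5/24 is divided into 2 equal shares of 5/48 among Dalia, Ibtisam.
Dalia is living and takes 5/48.
Ibtisam predeceased; the 5/48 allotted to Ibtisam's branch passes to Ibtisam's issue by representation.
The 5/48 is divided into 3 equal shares of 5/144 among Zuhair, Jamal, Ghada.
Zuhair is living and takes 5/144.
Jamal predeceased; the 5/144 allotted to Jamal's branch passes to Jamal's issue by representation.
The 5/144 is divided into 2 equal shares of 5/288 among Bashir, Khalida.
Bashir is living and takes 5/288.
Khalida is living and takes 5/288.
Ghada is living and takes 5/144.
Yasmin predeceased; the 5/24 allotted to Yasmin's branch passes to Yasmin's issue by representation.
The 5/24 is divided into 4 equal shares of 5/96 among Karim, Farouk, Nabil, Samir.
Karim is living and takes 5/96.
Farouk is living and takes 5/96.
Nabil is living and takes 5/96.
Samir is living and takes 5/96.
Rashida is living and takes 5/24.

Bashir 5/288; Dalia 5/48; Farouk 5/96; Ghada 5/144; Hamid 3/8; Karim 5/96; Khalida 5/288; Nabil 5/96; Rashida 5/24; Samir 5/96; Zuhair 5/144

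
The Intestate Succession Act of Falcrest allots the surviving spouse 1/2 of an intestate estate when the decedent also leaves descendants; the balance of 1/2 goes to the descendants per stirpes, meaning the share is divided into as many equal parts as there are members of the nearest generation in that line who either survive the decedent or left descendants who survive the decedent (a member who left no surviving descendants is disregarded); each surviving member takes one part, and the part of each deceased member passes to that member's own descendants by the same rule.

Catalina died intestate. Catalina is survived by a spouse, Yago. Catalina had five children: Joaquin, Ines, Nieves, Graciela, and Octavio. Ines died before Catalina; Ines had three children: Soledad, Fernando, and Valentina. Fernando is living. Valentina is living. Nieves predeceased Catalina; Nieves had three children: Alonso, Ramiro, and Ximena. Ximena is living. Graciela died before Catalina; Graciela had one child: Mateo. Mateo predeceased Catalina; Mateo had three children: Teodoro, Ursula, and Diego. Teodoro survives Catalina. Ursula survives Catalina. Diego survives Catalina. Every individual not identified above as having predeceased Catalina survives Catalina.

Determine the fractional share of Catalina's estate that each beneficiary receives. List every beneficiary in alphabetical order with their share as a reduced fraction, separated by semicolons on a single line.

Yago, as surviving spouse, takes 1/2.
The remaining 1/2 passes to Catalina's descendants per stirpes.
The 1/2 is divided into 5 equal shares of 1/10 among Joaquin, Ines, Nieves, Graciela, Octavio.
Joaquin is living and takes 1/10.
Ines predeceased; the 1/10 allotted to Ines's branch passes to Ines's issue by representation.
The 1/10 is divided into 3 equal shares of 1/30 among Soledad, Fernando, Valentina.
Soledad is living and takes 1/30.
Fernando is living and takes 1/30.
Valentina is living and takes 1/30.
Nieves predeceased; the 1/10 allotted to Nieves's branch passes to Nieves's issue by representation.
The 1/10 is divided into 3 equal shares of 1/30 among Alonso, Ramiro, Ximena.
Alonso is living and takes 1/30.
Ramiro is living and takes 1/30.
Ximena is living and takes 1/30.
Graciela predeceased; the 1/10 allotted to Graciela's branch passes to Graciela's issue by representation.
Mateo's line is the sole branch at this level, so the full 1/10 passes to Mateo's issue by representation.
The 1/10 is divided into 3 equal shares of 1/30 among Teodoro, Ursula, Diego.
Teodoro is living and takes 1/30.
Ursula is living and takes 1/30.
Diego is living and takes 1/30.
Octavio is living and takes 1/10.

Alonso 1/30; Diego 1/30; Fernando 1/30; Joaquin 1/10; Octavio 1/10; Ramiro 1/30; Soledad 1/30; Teodoro 1/30; Ursula 1/30; Valentina 1/30; Ximena 1/30; Yago 1/2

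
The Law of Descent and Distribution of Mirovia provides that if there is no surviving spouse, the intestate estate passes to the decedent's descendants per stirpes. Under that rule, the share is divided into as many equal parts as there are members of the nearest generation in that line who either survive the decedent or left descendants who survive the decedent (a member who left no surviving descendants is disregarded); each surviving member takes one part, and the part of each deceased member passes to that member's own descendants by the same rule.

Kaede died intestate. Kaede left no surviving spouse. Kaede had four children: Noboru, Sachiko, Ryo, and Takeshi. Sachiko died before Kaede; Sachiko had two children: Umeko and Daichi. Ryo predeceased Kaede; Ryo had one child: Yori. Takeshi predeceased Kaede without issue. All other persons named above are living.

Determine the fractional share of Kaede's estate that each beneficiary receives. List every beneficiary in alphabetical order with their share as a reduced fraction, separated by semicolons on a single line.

There is no surviving spouse, so the entire estate passes to Kaede's descendants per stirpes.
Takeshi left no surviving issue, so that branch lapses and is disregarded.
The estate is divided into 3 equal shares of 1/3 among Noboru, Sachiko, Ryo.
Noboru is living and takes 1/3.
Sachiko predeceased; the 1/3 allotted to Sachiko's branch passes to Sachiko's issue by representation.
The 1/3 is divided into 2 equal shares of 1/6 among Umeko, Daichi.
Umeko is living and takes 1/6.
Daichi is living and takes 1/6.
Ryo predeceased; the 1/3 allotted to Ryo's branch passes to Ryo's issue by representation.
Yori is the sole taker at this level and receives the full 1/3.

Daichi 1/6; Noboru 1/3; Umeko 1/6; Yori 1/3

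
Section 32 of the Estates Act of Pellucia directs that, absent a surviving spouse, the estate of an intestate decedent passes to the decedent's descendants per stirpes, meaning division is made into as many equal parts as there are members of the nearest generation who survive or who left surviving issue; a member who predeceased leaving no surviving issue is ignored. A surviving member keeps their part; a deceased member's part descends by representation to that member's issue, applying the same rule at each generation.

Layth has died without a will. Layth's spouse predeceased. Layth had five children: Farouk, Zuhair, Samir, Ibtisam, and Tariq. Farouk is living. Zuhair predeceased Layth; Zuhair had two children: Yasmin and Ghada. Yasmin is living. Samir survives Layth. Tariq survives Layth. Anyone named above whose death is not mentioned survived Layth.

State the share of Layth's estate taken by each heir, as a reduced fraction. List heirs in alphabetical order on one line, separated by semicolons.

There is no surviving spouse, so the entire estate passes to Layth's descendants per stirpes.
The estate is divided into 5 equal shares of 1/5 among Farouk, Zuhair, Samir, Ibtisam, Tariq.
Farouk is living and takes 1/5.
Zuhair predeceased; the 1/5 allotted to Zuhair's branch passes to Zuhair's issue by representation.
The 1/5 is divided into 2 equal shares of 1/10 among Yasmin, Ghada.
Yasmin is living and takes 1/10.
Ghada is living and takes 1/10.
Samir is living and takes 1/5.
Ibtisam is living and takes 1/5.
Tariq is living and takes 1/5.

Farouk 1/5; Ghada 1/10; Ibtisam 1/5; Samir 1/5; Tariq 1/5; Yasmin 1/10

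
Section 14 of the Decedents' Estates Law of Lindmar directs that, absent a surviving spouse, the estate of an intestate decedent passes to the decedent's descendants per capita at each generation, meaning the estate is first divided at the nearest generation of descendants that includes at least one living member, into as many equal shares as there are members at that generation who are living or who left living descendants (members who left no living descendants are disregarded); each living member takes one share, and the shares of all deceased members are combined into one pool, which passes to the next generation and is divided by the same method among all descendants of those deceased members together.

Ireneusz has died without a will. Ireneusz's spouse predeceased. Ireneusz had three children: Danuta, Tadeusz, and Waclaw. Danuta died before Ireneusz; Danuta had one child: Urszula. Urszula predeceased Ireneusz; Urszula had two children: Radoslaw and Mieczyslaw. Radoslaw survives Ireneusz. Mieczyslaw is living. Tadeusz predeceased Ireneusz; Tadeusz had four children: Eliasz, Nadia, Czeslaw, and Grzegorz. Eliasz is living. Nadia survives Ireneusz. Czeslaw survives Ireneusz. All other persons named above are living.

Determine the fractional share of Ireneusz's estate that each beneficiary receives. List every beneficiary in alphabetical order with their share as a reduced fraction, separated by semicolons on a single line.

There is no surviving spouse, so the entire estate passes to Ireneusz's descendants per capita at each generation.
At generation 1 (Danuta, Tadeusz, Waclaw) there are 3 shares of (1)/3 = 1/3 each.
Living: Waclaw — each takes 1/3.
Deceased: Danuta and Tadeusz. Their combined 2/3 is pooled and carried to generation 2.
At generation 2 (Urszula, Eliasz, Nadia, Czeslaw, Grzegorz) there are 5 shares of (2/3)/5 = 2/15 each.
Living: Eliasz, Nadia, Czeslaw, and Grzegorz — each takes 2/15.
Deceased: Urszula. That 2/15 share is carried to generation 3.
At generation 3 (Radoslaw, Mieczyslaw) there are 2 shares of (2/15)/2 = 1/15 each.
Living: Radoslaw and Mieczyslaw — each takes 1/15.

Czeslaw 2/15; Eliasz 2/15; Grzegorz 2/15; Mieczyslaw 1/15; Nadia 2/15; Radoslaw 1/15; Waclaw 1/3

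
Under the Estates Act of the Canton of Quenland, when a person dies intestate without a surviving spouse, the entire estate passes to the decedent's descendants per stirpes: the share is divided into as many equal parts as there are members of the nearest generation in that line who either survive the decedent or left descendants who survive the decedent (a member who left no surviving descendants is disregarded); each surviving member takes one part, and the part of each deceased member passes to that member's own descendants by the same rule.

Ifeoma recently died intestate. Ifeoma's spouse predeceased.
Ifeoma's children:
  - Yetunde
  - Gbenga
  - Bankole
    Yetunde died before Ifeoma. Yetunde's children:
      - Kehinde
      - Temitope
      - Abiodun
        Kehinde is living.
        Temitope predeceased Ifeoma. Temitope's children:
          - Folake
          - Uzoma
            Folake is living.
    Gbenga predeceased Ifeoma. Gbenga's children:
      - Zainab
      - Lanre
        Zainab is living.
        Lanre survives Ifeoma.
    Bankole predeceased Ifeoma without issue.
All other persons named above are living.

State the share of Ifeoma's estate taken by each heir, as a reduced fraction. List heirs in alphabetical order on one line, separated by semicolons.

There is no surviving spouse, so the entire estate passes to Ifeoma's descendants per stirpes.
Bankole left no surviving issue, so that branch lapses and is disregarded.
The estate is divided into 2 equal shares of 1/2 among Yetunde, Gbenga.
Yetunde predeceased; the 1/2 allotted to Yetunde's branch passes to Yetunde's issue by representation.
The 1/2 is divided into 3 equal shares of 1/6 among Kehinde, Temitope, Abiodun.
Kehinde is living and takes 1/6.
Temitope predeceased; the 1/6 allotted to Temitope's branch passes to Temitope's issue by representation.
The 1/6 is divided into 2 equal shares of 1/12 among Folake, Uzoma.
Folake is living and takes 1/12.
Uzoma is living and takes 1/12.
Abiodun is living and takes 1/6.
Gbenga predeceased; the 1/2 allotted to Gbenga's branch passes to Gbenga's issue by representation.
The 1/2 is divided into 2 equal shares of 1/4 among Zainab, Lanre.
Zainab is living and takes 1/4.
Lanre is living and takes 1/4.

Abiodun 1/6; Folake 1/12; Kehinde 1/6; Lanre 1/4; Uzoma 1/12; Zainab 1/4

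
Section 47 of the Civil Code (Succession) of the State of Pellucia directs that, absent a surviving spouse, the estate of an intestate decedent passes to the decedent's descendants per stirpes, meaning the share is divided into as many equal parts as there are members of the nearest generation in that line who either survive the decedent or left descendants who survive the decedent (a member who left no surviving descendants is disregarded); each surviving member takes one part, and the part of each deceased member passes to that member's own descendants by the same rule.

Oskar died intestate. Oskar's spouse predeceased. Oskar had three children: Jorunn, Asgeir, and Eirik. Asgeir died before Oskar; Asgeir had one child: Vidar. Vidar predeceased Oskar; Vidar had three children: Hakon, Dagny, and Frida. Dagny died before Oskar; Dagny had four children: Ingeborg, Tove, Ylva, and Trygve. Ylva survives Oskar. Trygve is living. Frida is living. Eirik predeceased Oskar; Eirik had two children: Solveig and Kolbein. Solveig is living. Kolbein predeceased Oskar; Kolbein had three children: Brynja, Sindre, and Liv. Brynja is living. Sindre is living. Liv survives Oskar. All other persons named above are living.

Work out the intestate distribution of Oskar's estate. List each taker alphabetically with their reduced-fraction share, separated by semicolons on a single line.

There is no surviving spouse, so the entire estate passes to Oskar's descendants per stirpes.
The estate is divided into 3 equal shares of 1/3 among Jorunn, Asgeir, Eirik.
Jorunn is living and takes 1/3.
Asgeir predeceased; the 1/3 allotted to Asgeir's branch passes to Asgeir's issue by representation.
Vidar's line is the sole branch at this level, so the full 1/3 passes to Vidar's issue by representation.
The 1/3 is divided into 3 equal shares of 1/9 among Hakon, Dagny, Frida.
Hakon is living and takes 1/9.
Dagny predeceased; the 1/9 allotted to Dagny's branch passes to Dagny's issue by representation.
The 1/9 is divided into 4 equal shares of 1/36 among Ingeborg, Tove, Ylva, Trygve.
Ingeborg is living and takes 1/36.
Tove is living and takes 1/36.
Ylva is living and takes 1/36.
Trygve is living and takes 1/36.
Frida is living and takes 1/9.
Eirik predeceased; the 1/3 allotted to Eirik's branch passes to Eirik's issue by representation.
The 1/3 is divided into 2 equal shares of 1/6 among Solveig, Kolbein.
Solveig is living and takes 1/6.
Kolbein predeceased; the 1/6 allotted to Kolbein's branch passes to Kolbein's issue by representation.
The 1/6 is divided into 3 equal shares of 1/18 among Brynja, Sindre, Liv.
Brynja is living and takes 1/18.
Sindre is living and takes 1/18.
Liv is living and takes 1/18.

Brynja 1/18; Frida 1/9; Hakon 1/9; Ingeborg 1/36; Jorunn 1/3; Liv 1/18; Sindre 1/18; Solveig 1/6; Tove 1/36; Trygve 1/36; Ylva 1/36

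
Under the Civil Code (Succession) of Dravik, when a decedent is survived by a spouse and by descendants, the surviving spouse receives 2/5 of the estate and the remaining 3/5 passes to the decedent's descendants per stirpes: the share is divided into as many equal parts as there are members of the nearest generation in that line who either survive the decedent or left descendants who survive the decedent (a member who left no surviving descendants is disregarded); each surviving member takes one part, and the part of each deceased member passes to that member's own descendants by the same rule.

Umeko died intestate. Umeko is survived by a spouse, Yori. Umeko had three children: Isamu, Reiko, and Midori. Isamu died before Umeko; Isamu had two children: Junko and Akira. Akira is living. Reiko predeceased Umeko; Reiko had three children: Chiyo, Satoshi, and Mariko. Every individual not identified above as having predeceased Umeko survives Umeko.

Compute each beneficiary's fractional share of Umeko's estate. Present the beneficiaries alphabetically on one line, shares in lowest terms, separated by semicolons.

Yori, as surviving spouse, takes 2/5.
The remaining 3/5 passes to Umeko's descendants per stirpes.
The 3/5 is divided into 3 equal shares of 1/5 among Isamu, Reiko, Midori.
Isamu predeceased; the 1/5 allotted to Isamu's branch passes to Isamu's issue by representation.
The 1/5 is divided into 2 equal shares of 1/10 among Junko, Akira.
Junko is living and takes 1/10.
Akira is living and takes 1/10.
Reiko predeceased; the 1/5 allotted to Reiko's branch passes to Reiko's issue by representation.
The 1/5 is divided into 3 equal shares of 1/15 among Chiyo, Satoshi, Mariko.
Chiyo is living and takes 1/15.
Satoshi is living and takes 1/15.
Mariko is living and takes 1/15.
Midori is living and takes 1/5.

Akira 1/10; Chiyo 1/15; Junko 1/10; Mariko 1/15; Midori 1/5; Satoshi 1/15; Yori 2/5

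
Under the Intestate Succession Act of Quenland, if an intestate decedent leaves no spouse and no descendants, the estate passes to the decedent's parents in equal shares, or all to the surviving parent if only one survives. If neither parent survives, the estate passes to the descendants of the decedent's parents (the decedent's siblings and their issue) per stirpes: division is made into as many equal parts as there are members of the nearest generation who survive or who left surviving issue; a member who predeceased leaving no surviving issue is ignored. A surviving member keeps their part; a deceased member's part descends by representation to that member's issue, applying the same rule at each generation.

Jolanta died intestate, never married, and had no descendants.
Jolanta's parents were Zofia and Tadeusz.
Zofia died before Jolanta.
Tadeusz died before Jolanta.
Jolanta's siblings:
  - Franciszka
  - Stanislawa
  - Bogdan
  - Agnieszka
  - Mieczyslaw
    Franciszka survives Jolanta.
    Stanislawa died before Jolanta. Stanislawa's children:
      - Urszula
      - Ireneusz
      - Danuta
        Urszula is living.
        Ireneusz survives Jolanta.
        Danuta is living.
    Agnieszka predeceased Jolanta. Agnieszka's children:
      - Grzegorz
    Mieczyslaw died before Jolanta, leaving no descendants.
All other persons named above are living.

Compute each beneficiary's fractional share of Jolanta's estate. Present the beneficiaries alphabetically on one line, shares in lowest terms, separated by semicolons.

Bogdan 1/4; Danuta 1/12; Franciszka 1/4; Grzegorz 1/4; Ireneusz 1/12; Urszula 1/12

Neither parent survives and there are no descendants, so the estate passes to Jolanta's siblings and their issue per stirpes.
Mieczyslaw left no surviving issue, so that branch lapses and is disregarded.
The estate is divided into 4 equal shares of 1/4 among Franciszka, Stanislawa, Bogdan, Agnieszka.
Franciszka is living and takes 1/4.
Stanislawa predeceased; the 1/4 allotted to Stanislawa's branch passes to Stanislawa's issue by representation.
The 1/4 is divided into 3 equal shares of 1/12 among Urszula, Ireneusz, Danuta.
Urszula is living and takes 1/12.
Ireneusz is living and takes 1/12.
Danuta is living and takes 1/12.
Bogdan is living and takes 1/4.
Agnieszka predeceased; the 1/4 allotted to Agnieszka's branch passes to Agnieszka's issue by representation.
Grzegorz is the sole taker at this level and receives the full 1/4.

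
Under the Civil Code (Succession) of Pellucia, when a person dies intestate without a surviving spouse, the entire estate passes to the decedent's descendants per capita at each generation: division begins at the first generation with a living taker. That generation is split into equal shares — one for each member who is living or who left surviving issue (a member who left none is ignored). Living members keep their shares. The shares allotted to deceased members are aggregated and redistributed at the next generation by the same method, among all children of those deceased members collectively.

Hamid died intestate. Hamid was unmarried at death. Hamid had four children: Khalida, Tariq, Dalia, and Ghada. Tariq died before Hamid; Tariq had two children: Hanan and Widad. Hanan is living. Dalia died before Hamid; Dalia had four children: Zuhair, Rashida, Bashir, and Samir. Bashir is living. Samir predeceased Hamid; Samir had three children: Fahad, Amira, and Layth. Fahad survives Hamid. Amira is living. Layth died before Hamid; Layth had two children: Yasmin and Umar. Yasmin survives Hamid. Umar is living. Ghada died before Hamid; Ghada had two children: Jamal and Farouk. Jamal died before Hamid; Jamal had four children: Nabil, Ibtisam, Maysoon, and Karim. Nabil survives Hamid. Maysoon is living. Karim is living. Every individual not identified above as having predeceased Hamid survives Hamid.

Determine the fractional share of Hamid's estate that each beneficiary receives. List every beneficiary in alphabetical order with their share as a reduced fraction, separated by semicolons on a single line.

Amira 3/112; Bashir 3/32; Fahad 3/112; Farouk 3/32; Hanan 3/32; Ibtisam 3/112; Karim 3/112; Khalida 1/4; Maysoon 3/112; Nabil 3/112; Rashida 3/32; Umar 3/224; Widad 3/32; Yasmin 3/224; Zuhair 3/32

There is no surviving spouse, so the entire estate passes to Hamid's descendants per capita at each generation.
At generation 1 (Khalida, Tariq, Dalia, Ghada) there are 4 shares of (1)/4 = 1/4 each.
Living: Khalida — each takes 1/4.
Deceased: Tariq, Dalia, and Ghada. Their combined 3/4 is pooled and carried to generation 2.
At generation 2 (Hanan, Widad, Zuhair, Rashida, Bashir, Samir, Jamal, Farouk) there are 8 shares of (3/4)/8 = 3/32 each.
Living: Hanan, Widad, Zuhair, Rashida, Bashir, and Farouk — each takes 3/32.
Deceased: Samir and Jamal. Their combined 3/16 is pooled and carried to generation 3.
At generation 3 (Fahad, Amira, Layth, Nabil, Ibtisam, Maysoon, Karim) there are 7 shares of (3/16)/7 = 3/112 each.
Living: Fahad, Amira, Nabil, Ibtisam, Maysoon, and Karim — each takes 3/112.
Deceased: Layth. That 3/112 share is carried to generation 4.
At generation 4 (Yasmin, Umar) there are 2 shares of (3/112)/2 = 3/224 each.
Living: Yasmin and Umar — each takes 3/224.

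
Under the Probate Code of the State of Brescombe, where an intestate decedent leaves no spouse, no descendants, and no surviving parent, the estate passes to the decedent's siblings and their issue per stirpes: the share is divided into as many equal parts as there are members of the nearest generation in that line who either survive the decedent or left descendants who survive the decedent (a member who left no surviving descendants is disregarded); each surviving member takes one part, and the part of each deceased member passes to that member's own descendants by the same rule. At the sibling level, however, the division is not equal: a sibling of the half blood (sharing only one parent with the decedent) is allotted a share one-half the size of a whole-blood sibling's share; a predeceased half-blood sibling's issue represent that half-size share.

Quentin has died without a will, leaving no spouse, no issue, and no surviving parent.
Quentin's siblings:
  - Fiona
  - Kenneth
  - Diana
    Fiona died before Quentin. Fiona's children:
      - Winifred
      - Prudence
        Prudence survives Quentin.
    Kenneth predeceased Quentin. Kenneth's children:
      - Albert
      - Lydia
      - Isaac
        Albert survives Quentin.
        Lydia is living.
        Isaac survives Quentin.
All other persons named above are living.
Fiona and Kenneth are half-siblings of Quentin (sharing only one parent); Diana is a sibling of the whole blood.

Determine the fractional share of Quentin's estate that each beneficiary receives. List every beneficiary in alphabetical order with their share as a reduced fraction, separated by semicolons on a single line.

No spouse, descendants, or parent survives, so the estate passes to Quentin's siblings per stirpes.
Half-blood siblings count for one-half the weight of whole-blood siblings at the initial division.
Dividing 1 in proportion to weights (total weight 2): Fiona (weight 1/2) → 1/4; Kenneth (weight 1/2) → 1/4; Diana (weight 1) → 1/2.
Fiona predeceased; the 1/4 allotted to Fiona's branch passes to Fiona's issue by representation.
The 1/4 is divided into 2 equal shares of 1/8 among Winifred, Prudence.
Winifred is living and takes 1/8.
Prudence is living and takes 1/8.
Kenneth predeceased; the 1/4 allotted to Kenneth's branch passes to Kenneth's issue by representation.
The 1/4 is divided into 3 equal shares of 1/12 among Albert, Lydia, Isaac.
Albert is living and takes 1/12.
Lydia is living and takes 1/12.
Isaac is living and takes 1/12.
Diana is living and takes 1/2.

Albert 1/12; Diana 1/2; Isaac 1/12; Lydia 1/12; Prudence 1/8; Winifred 1/8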